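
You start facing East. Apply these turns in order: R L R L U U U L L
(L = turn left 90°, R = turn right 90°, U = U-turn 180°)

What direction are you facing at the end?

Answer: Final heading: East

Derivation:
Start: East
  R (right (90° clockwise)) -> South
  L (left (90° counter-clockwise)) -> East
  R (right (90° clockwise)) -> South
  L (left (90° counter-clockwise)) -> East
  U (U-turn (180°)) -> West
  U (U-turn (180°)) -> East
  U (U-turn (180°)) -> West
  L (left (90° counter-clockwise)) -> South
  L (left (90° counter-clockwise)) -> East
Final: East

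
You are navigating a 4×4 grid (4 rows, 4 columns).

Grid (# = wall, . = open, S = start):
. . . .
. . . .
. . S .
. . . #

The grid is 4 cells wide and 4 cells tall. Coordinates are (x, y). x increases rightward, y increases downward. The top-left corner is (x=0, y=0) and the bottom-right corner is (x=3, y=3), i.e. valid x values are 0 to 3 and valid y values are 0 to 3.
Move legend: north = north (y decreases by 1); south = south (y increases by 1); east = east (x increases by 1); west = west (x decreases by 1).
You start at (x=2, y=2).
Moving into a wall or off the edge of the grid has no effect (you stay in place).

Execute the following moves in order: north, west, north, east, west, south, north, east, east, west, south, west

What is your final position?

Start: (x=2, y=2)
  north (north): (x=2, y=2) -> (x=2, y=1)
  west (west): (x=2, y=1) -> (x=1, y=1)
  north (north): (x=1, y=1) -> (x=1, y=0)
  east (east): (x=1, y=0) -> (x=2, y=0)
  west (west): (x=2, y=0) -> (x=1, y=0)
  south (south): (x=1, y=0) -> (x=1, y=1)
  north (north): (x=1, y=1) -> (x=1, y=0)
  east (east): (x=1, y=0) -> (x=2, y=0)
  east (east): (x=2, y=0) -> (x=3, y=0)
  west (west): (x=3, y=0) -> (x=2, y=0)
  south (south): (x=2, y=0) -> (x=2, y=1)
  west (west): (x=2, y=1) -> (x=1, y=1)
Final: (x=1, y=1)

Answer: Final position: (x=1, y=1)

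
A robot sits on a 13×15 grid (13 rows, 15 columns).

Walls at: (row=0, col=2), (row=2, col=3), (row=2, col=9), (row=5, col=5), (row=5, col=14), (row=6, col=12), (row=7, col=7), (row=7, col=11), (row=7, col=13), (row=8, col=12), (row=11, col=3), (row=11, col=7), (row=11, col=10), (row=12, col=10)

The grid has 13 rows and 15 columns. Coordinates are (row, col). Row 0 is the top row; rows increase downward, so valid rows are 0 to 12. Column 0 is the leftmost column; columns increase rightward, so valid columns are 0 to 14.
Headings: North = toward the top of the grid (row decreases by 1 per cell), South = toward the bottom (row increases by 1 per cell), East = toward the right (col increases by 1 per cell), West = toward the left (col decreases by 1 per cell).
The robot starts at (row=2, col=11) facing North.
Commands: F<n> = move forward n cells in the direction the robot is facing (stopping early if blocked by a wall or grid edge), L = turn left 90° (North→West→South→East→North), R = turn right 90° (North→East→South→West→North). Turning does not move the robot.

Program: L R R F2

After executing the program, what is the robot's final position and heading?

Answer: Final position: (row=2, col=13), facing East

Derivation:
Start: (row=2, col=11), facing North
  L: turn left, now facing West
  R: turn right, now facing North
  R: turn right, now facing East
  F2: move forward 2, now at (row=2, col=13)
Final: (row=2, col=13), facing East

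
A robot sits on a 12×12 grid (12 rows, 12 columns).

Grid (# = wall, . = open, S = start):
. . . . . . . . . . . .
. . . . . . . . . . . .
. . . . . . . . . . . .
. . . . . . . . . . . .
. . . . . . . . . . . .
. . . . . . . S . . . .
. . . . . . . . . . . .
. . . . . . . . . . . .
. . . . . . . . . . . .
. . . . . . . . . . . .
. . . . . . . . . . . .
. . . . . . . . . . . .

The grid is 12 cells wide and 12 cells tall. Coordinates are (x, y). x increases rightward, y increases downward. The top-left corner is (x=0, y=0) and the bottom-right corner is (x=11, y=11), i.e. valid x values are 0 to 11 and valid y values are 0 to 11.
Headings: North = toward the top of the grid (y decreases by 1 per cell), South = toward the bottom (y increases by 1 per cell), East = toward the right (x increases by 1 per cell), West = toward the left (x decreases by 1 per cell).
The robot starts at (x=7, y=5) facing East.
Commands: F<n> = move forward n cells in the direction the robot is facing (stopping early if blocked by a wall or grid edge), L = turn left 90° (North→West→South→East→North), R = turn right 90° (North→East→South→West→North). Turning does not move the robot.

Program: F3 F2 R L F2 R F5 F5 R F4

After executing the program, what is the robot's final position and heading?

Answer: Final position: (x=7, y=11), facing West

Derivation:
Start: (x=7, y=5), facing East
  F3: move forward 3, now at (x=10, y=5)
  F2: move forward 1/2 (blocked), now at (x=11, y=5)
  R: turn right, now facing South
  L: turn left, now facing East
  F2: move forward 0/2 (blocked), now at (x=11, y=5)
  R: turn right, now facing South
  F5: move forward 5, now at (x=11, y=10)
  F5: move forward 1/5 (blocked), now at (x=11, y=11)
  R: turn right, now facing West
  F4: move forward 4, now at (x=7, y=11)
Final: (x=7, y=11), facing West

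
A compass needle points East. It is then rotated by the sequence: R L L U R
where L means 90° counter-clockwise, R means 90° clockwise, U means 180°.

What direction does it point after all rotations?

Start: East
  R (right (90° clockwise)) -> South
  L (left (90° counter-clockwise)) -> East
  L (left (90° counter-clockwise)) -> North
  U (U-turn (180°)) -> South
  R (right (90° clockwise)) -> West
Final: West

Answer: Final heading: West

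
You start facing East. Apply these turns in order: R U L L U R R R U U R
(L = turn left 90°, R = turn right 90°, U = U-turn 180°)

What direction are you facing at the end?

Answer: Final heading: North

Derivation:
Start: East
  R (right (90° clockwise)) -> South
  U (U-turn (180°)) -> North
  L (left (90° counter-clockwise)) -> West
  L (left (90° counter-clockwise)) -> South
  U (U-turn (180°)) -> North
  R (right (90° clockwise)) -> East
  R (right (90° clockwise)) -> South
  R (right (90° clockwise)) -> West
  U (U-turn (180°)) -> East
  U (U-turn (180°)) -> West
  R (right (90° clockwise)) -> North
Final: North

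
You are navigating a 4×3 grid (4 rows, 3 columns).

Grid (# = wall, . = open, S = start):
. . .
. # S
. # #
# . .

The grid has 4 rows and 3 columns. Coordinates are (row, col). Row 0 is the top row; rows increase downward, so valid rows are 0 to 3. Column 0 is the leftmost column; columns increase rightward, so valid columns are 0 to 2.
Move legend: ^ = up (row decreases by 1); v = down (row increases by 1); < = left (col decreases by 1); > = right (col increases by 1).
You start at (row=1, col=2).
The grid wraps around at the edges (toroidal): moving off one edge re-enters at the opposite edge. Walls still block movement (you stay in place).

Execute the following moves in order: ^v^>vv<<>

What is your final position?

Start: (row=1, col=2)
  ^ (up): (row=1, col=2) -> (row=0, col=2)
  v (down): (row=0, col=2) -> (row=1, col=2)
  ^ (up): (row=1, col=2) -> (row=0, col=2)
  > (right): (row=0, col=2) -> (row=0, col=0)
  v (down): (row=0, col=0) -> (row=1, col=0)
  v (down): (row=1, col=0) -> (row=2, col=0)
  < (left): blocked, stay at (row=2, col=0)
  < (left): blocked, stay at (row=2, col=0)
  > (right): blocked, stay at (row=2, col=0)
Final: (row=2, col=0)

Answer: Final position: (row=2, col=0)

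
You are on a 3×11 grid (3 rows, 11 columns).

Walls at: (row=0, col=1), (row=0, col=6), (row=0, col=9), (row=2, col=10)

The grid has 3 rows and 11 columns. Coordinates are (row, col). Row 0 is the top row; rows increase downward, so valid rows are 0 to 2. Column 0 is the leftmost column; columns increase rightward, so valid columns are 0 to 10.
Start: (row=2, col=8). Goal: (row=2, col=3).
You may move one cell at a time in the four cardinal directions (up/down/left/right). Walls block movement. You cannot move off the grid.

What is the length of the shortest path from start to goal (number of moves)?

Answer: Shortest path length: 5

Derivation:
BFS from (row=2, col=8) until reaching (row=2, col=3):
  Distance 0: (row=2, col=8)
  Distance 1: (row=1, col=8), (row=2, col=7), (row=2, col=9)
  Distance 2: (row=0, col=8), (row=1, col=7), (row=1, col=9), (row=2, col=6)
  Distance 3: (row=0, col=7), (row=1, col=6), (row=1, col=10), (row=2, col=5)
  Distance 4: (row=0, col=10), (row=1, col=5), (row=2, col=4)
  Distance 5: (row=0, col=5), (row=1, col=4), (row=2, col=3)  <- goal reached here
One shortest path (5 moves): (row=2, col=8) -> (row=2, col=7) -> (row=2, col=6) -> (row=2, col=5) -> (row=2, col=4) -> (row=2, col=3)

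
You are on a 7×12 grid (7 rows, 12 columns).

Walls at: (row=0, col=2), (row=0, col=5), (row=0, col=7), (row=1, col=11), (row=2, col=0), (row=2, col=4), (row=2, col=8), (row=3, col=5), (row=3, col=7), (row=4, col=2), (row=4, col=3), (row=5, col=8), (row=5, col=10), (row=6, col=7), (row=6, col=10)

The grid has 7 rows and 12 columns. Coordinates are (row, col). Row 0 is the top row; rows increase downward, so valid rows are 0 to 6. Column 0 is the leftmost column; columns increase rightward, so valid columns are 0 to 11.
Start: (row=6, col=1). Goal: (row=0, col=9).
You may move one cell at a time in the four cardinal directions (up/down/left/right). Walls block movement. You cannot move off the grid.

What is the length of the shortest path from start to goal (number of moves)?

Answer: Shortest path length: 14

Derivation:
BFS from (row=6, col=1) until reaching (row=0, col=9):
  Distance 0: (row=6, col=1)
  Distance 1: (row=5, col=1), (row=6, col=0), (row=6, col=2)
  Distance 2: (row=4, col=1), (row=5, col=0), (row=5, col=2), (row=6, col=3)
  Distance 3: (row=3, col=1), (row=4, col=0), (row=5, col=3), (row=6, col=4)
  Distance 4: (row=2, col=1), (row=3, col=0), (row=3, col=2), (row=5, col=4), (row=6, col=5)
  Distance 5: (row=1, col=1), (row=2, col=2), (row=3, col=3), (row=4, col=4), (row=5, col=5), (row=6, col=6)
  Distance 6: (row=0, col=1), (row=1, col=0), (row=1, col=2), (row=2, col=3), (row=3, col=4), (row=4, col=5), (row=5, col=6)
  Distance 7: (row=0, col=0), (row=1, col=3), (row=4, col=6), (row=5, col=7)
  Distance 8: (row=0, col=3), (row=1, col=4), (row=3, col=6), (row=4, col=7)
  Distance 9: (row=0, col=4), (row=1, col=5), (row=2, col=6), (row=4, col=8)
  Distance 10: (row=1, col=6), (row=2, col=5), (row=2, col=7), (row=3, col=8), (row=4, col=9)
  Distance 11: (row=0, col=6), (row=1, col=7), (row=3, col=9), (row=4, col=10), (row=5, col=9)
  Distance 12: (row=1, col=8), (row=2, col=9), (row=3, col=10), (row=4, col=11), (row=6, col=9)
  Distance 13: (row=0, col=8), (row=1, col=9), (row=2, col=10), (row=3, col=11), (row=5, col=11), (row=6, col=8)
  Distance 14: (row=0, col=9), (row=1, col=10), (row=2, col=11), (row=6, col=11)  <- goal reached here
One shortest path (14 moves): (row=6, col=1) -> (row=6, col=2) -> (row=6, col=3) -> (row=6, col=4) -> (row=6, col=5) -> (row=6, col=6) -> (row=5, col=6) -> (row=5, col=7) -> (row=4, col=7) -> (row=4, col=8) -> (row=4, col=9) -> (row=3, col=9) -> (row=2, col=9) -> (row=1, col=9) -> (row=0, col=9)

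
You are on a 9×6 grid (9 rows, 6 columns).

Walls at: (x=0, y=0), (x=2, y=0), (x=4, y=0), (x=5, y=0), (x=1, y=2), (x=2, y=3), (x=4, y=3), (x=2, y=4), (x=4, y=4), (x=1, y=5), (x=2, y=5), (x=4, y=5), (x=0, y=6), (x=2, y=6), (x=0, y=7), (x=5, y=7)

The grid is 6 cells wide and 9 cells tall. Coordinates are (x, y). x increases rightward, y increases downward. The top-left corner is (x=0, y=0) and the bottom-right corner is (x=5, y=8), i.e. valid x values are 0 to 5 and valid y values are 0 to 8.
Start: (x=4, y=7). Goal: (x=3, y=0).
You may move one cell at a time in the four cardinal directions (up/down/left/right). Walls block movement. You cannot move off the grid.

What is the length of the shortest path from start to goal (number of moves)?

Answer: Shortest path length: 8

Derivation:
BFS from (x=4, y=7) until reaching (x=3, y=0):
  Distance 0: (x=4, y=7)
  Distance 1: (x=4, y=6), (x=3, y=7), (x=4, y=8)
  Distance 2: (x=3, y=6), (x=5, y=6), (x=2, y=7), (x=3, y=8), (x=5, y=8)
  Distance 3: (x=3, y=5), (x=5, y=5), (x=1, y=7), (x=2, y=8)
  Distance 4: (x=3, y=4), (x=5, y=4), (x=1, y=6), (x=1, y=8)
  Distance 5: (x=3, y=3), (x=5, y=3), (x=0, y=8)
  Distance 6: (x=3, y=2), (x=5, y=2)
  Distance 7: (x=3, y=1), (x=5, y=1), (x=2, y=2), (x=4, y=2)
  Distance 8: (x=3, y=0), (x=2, y=1), (x=4, y=1)  <- goal reached here
One shortest path (8 moves): (x=4, y=7) -> (x=3, y=7) -> (x=3, y=6) -> (x=3, y=5) -> (x=3, y=4) -> (x=3, y=3) -> (x=3, y=2) -> (x=3, y=1) -> (x=3, y=0)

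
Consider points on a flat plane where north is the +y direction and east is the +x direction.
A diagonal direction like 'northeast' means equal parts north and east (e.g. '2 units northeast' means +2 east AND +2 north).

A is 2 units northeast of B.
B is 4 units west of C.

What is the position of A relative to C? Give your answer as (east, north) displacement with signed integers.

Place C at the origin (east=0, north=0).
  B is 4 units west of C: delta (east=-4, north=+0); B at (east=-4, north=0).
  A is 2 units northeast of B: delta (east=+2, north=+2); A at (east=-2, north=2).
Therefore A relative to C: (east=-2, north=2).

Answer: A is at (east=-2, north=2) relative to C.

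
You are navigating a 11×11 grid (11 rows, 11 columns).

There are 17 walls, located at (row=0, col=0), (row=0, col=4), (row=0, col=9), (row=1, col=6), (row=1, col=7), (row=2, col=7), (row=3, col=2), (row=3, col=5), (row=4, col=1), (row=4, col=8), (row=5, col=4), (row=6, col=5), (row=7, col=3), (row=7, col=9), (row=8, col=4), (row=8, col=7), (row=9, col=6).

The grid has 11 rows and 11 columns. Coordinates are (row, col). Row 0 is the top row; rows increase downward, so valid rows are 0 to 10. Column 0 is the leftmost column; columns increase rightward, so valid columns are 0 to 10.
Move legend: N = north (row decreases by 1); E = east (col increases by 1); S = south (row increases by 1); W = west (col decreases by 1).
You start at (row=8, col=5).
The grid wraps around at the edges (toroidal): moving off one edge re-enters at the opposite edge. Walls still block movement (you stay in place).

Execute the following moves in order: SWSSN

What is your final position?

Start: (row=8, col=5)
  S (south): (row=8, col=5) -> (row=9, col=5)
  W (west): (row=9, col=5) -> (row=9, col=4)
  S (south): (row=9, col=4) -> (row=10, col=4)
  S (south): blocked, stay at (row=10, col=4)
  N (north): (row=10, col=4) -> (row=9, col=4)
Final: (row=9, col=4)

Answer: Final position: (row=9, col=4)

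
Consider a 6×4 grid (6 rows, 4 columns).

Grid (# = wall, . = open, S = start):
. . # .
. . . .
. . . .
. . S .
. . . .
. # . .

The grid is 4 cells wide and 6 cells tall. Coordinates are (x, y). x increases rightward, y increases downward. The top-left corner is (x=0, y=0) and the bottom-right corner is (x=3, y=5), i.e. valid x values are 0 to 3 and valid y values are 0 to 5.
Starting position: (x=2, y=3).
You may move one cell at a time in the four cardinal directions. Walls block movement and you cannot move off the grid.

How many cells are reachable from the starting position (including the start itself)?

BFS flood-fill from (x=2, y=3):
  Distance 0: (x=2, y=3)
  Distance 1: (x=2, y=2), (x=1, y=3), (x=3, y=3), (x=2, y=4)
  Distance 2: (x=2, y=1), (x=1, y=2), (x=3, y=2), (x=0, y=3), (x=1, y=4), (x=3, y=4), (x=2, y=5)
  Distance 3: (x=1, y=1), (x=3, y=1), (x=0, y=2), (x=0, y=4), (x=3, y=5)
  Distance 4: (x=1, y=0), (x=3, y=0), (x=0, y=1), (x=0, y=5)
  Distance 5: (x=0, y=0)
Total reachable: 22 (grid has 22 open cells total)

Answer: Reachable cells: 22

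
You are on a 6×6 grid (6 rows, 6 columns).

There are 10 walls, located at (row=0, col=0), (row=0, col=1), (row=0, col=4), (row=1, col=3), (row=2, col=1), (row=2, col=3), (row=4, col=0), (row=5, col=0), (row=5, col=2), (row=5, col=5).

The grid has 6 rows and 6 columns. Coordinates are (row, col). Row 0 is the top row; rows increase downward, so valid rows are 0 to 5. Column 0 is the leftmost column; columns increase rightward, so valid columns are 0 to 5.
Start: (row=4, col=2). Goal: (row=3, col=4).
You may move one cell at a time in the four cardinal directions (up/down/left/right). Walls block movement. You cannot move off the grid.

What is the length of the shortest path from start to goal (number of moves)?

Answer: Shortest path length: 3

Derivation:
BFS from (row=4, col=2) until reaching (row=3, col=4):
  Distance 0: (row=4, col=2)
  Distance 1: (row=3, col=2), (row=4, col=1), (row=4, col=3)
  Distance 2: (row=2, col=2), (row=3, col=1), (row=3, col=3), (row=4, col=4), (row=5, col=1), (row=5, col=3)
  Distance 3: (row=1, col=2), (row=3, col=0), (row=3, col=4), (row=4, col=5), (row=5, col=4)  <- goal reached here
One shortest path (3 moves): (row=4, col=2) -> (row=4, col=3) -> (row=4, col=4) -> (row=3, col=4)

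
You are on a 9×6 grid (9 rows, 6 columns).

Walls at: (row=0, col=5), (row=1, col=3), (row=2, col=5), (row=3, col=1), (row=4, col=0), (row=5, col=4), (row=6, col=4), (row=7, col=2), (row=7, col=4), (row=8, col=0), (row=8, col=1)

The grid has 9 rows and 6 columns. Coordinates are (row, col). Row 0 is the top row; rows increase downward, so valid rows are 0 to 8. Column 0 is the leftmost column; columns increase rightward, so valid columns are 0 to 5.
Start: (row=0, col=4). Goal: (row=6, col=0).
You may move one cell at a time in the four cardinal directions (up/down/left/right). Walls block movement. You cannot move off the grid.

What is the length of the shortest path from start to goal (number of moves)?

BFS from (row=0, col=4) until reaching (row=6, col=0):
  Distance 0: (row=0, col=4)
  Distance 1: (row=0, col=3), (row=1, col=4)
  Distance 2: (row=0, col=2), (row=1, col=5), (row=2, col=4)
  Distance 3: (row=0, col=1), (row=1, col=2), (row=2, col=3), (row=3, col=4)
  Distance 4: (row=0, col=0), (row=1, col=1), (row=2, col=2), (row=3, col=3), (row=3, col=5), (row=4, col=4)
  Distance 5: (row=1, col=0), (row=2, col=1), (row=3, col=2), (row=4, col=3), (row=4, col=5)
  Distance 6: (row=2, col=0), (row=4, col=2), (row=5, col=3), (row=5, col=5)
  Distance 7: (row=3, col=0), (row=4, col=1), (row=5, col=2), (row=6, col=3), (row=6, col=5)
  Distance 8: (row=5, col=1), (row=6, col=2), (row=7, col=3), (row=7, col=5)
  Distance 9: (row=5, col=0), (row=6, col=1), (row=8, col=3), (row=8, col=5)
  Distance 10: (row=6, col=0), (row=7, col=1), (row=8, col=2), (row=8, col=4)  <- goal reached here
One shortest path (10 moves): (row=0, col=4) -> (row=0, col=3) -> (row=0, col=2) -> (row=1, col=2) -> (row=2, col=2) -> (row=3, col=2) -> (row=4, col=2) -> (row=4, col=1) -> (row=5, col=1) -> (row=5, col=0) -> (row=6, col=0)

Answer: Shortest path length: 10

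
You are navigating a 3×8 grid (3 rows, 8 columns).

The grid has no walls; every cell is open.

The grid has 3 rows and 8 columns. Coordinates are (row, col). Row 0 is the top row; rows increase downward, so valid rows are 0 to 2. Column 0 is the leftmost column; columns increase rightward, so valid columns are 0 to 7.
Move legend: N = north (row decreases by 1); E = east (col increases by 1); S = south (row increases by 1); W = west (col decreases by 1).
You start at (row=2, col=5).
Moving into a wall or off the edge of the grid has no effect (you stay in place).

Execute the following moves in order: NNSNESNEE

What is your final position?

Start: (row=2, col=5)
  N (north): (row=2, col=5) -> (row=1, col=5)
  N (north): (row=1, col=5) -> (row=0, col=5)
  S (south): (row=0, col=5) -> (row=1, col=5)
  N (north): (row=1, col=5) -> (row=0, col=5)
  E (east): (row=0, col=5) -> (row=0, col=6)
  S (south): (row=0, col=6) -> (row=1, col=6)
  N (north): (row=1, col=6) -> (row=0, col=6)
  E (east): (row=0, col=6) -> (row=0, col=7)
  E (east): blocked, stay at (row=0, col=7)
Final: (row=0, col=7)

Answer: Final position: (row=0, col=7)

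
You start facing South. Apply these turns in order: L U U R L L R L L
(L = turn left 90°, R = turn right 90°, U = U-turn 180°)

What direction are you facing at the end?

Answer: Final heading: West

Derivation:
Start: South
  L (left (90° counter-clockwise)) -> East
  U (U-turn (180°)) -> West
  U (U-turn (180°)) -> East
  R (right (90° clockwise)) -> South
  L (left (90° counter-clockwise)) -> East
  L (left (90° counter-clockwise)) -> North
  R (right (90° clockwise)) -> East
  L (left (90° counter-clockwise)) -> North
  L (left (90° counter-clockwise)) -> West
Final: West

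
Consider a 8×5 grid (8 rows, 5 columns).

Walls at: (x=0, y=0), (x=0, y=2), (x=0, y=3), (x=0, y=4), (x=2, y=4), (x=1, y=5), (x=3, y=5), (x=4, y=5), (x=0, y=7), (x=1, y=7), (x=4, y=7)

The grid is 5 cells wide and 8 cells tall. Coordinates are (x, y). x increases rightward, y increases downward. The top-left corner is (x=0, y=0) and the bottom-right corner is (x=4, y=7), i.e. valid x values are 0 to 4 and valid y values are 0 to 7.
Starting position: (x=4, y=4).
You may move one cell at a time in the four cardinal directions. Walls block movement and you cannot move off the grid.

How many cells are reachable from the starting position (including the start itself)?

Answer: Reachable cells: 20

Derivation:
BFS flood-fill from (x=4, y=4):
  Distance 0: (x=4, y=4)
  Distance 1: (x=4, y=3), (x=3, y=4)
  Distance 2: (x=4, y=2), (x=3, y=3)
  Distance 3: (x=4, y=1), (x=3, y=2), (x=2, y=3)
  Distance 4: (x=4, y=0), (x=3, y=1), (x=2, y=2), (x=1, y=3)
  Distance 5: (x=3, y=0), (x=2, y=1), (x=1, y=2), (x=1, y=4)
  Distance 6: (x=2, y=0), (x=1, y=1)
  Distance 7: (x=1, y=0), (x=0, y=1)
Total reachable: 20 (grid has 29 open cells total)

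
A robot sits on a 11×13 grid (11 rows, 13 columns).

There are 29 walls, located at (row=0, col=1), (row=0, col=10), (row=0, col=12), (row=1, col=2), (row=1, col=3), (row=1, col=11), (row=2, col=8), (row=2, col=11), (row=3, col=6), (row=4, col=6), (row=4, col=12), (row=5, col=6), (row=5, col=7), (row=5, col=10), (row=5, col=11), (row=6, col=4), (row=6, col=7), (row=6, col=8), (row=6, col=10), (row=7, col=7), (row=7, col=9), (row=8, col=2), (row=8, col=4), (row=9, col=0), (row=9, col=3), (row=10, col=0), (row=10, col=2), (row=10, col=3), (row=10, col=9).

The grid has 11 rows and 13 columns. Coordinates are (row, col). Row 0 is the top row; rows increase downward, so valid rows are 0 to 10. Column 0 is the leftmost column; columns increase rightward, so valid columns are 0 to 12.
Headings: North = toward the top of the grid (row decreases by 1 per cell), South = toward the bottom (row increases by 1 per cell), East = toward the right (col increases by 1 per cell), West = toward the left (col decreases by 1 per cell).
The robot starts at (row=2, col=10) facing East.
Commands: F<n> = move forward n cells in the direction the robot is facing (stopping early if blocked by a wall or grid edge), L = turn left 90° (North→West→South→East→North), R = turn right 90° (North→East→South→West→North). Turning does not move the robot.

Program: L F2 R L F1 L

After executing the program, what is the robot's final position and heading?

Answer: Final position: (row=1, col=10), facing West

Derivation:
Start: (row=2, col=10), facing East
  L: turn left, now facing North
  F2: move forward 1/2 (blocked), now at (row=1, col=10)
  R: turn right, now facing East
  L: turn left, now facing North
  F1: move forward 0/1 (blocked), now at (row=1, col=10)
  L: turn left, now facing West
Final: (row=1, col=10), facing West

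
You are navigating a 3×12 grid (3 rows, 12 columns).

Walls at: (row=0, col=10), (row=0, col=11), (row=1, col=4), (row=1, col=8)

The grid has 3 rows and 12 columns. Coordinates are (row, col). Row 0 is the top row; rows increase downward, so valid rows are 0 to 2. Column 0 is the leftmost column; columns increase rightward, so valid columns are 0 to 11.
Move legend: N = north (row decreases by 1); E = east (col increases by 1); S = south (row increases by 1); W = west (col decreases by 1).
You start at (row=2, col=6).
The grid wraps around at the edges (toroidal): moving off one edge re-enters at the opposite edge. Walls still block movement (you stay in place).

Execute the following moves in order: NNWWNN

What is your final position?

Answer: Final position: (row=2, col=4)

Derivation:
Start: (row=2, col=6)
  N (north): (row=2, col=6) -> (row=1, col=6)
  N (north): (row=1, col=6) -> (row=0, col=6)
  W (west): (row=0, col=6) -> (row=0, col=5)
  W (west): (row=0, col=5) -> (row=0, col=4)
  N (north): (row=0, col=4) -> (row=2, col=4)
  N (north): blocked, stay at (row=2, col=4)
Final: (row=2, col=4)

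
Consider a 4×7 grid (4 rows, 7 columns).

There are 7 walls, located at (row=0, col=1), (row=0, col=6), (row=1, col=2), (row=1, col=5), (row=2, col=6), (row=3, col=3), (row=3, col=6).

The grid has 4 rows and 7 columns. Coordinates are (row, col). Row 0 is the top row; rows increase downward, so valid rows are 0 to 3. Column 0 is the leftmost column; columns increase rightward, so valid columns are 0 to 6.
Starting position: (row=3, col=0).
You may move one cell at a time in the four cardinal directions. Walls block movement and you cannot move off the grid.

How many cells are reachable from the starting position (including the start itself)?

Answer: Reachable cells: 20

Derivation:
BFS flood-fill from (row=3, col=0):
  Distance 0: (row=3, col=0)
  Distance 1: (row=2, col=0), (row=3, col=1)
  Distance 2: (row=1, col=0), (row=2, col=1), (row=3, col=2)
  Distance 3: (row=0, col=0), (row=1, col=1), (row=2, col=2)
  Distance 4: (row=2, col=3)
  Distance 5: (row=1, col=3), (row=2, col=4)
  Distance 6: (row=0, col=3), (row=1, col=4), (row=2, col=5), (row=3, col=4)
  Distance 7: (row=0, col=2), (row=0, col=4), (row=3, col=5)
  Distance 8: (row=0, col=5)
Total reachable: 20 (grid has 21 open cells total)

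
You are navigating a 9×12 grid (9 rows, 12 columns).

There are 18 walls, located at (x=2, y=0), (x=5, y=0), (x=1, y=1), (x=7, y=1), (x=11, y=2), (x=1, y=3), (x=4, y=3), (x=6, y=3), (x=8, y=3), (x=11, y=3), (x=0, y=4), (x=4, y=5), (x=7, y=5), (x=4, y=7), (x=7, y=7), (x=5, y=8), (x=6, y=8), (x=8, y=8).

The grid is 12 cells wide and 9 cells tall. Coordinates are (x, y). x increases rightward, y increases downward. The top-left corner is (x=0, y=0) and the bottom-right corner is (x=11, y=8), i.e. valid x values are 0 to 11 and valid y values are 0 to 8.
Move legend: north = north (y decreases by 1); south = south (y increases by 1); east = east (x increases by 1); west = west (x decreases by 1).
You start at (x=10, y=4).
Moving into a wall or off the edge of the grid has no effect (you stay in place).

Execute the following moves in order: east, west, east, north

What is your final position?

Answer: Final position: (x=11, y=4)

Derivation:
Start: (x=10, y=4)
  east (east): (x=10, y=4) -> (x=11, y=4)
  west (west): (x=11, y=4) -> (x=10, y=4)
  east (east): (x=10, y=4) -> (x=11, y=4)
  north (north): blocked, stay at (x=11, y=4)
Final: (x=11, y=4)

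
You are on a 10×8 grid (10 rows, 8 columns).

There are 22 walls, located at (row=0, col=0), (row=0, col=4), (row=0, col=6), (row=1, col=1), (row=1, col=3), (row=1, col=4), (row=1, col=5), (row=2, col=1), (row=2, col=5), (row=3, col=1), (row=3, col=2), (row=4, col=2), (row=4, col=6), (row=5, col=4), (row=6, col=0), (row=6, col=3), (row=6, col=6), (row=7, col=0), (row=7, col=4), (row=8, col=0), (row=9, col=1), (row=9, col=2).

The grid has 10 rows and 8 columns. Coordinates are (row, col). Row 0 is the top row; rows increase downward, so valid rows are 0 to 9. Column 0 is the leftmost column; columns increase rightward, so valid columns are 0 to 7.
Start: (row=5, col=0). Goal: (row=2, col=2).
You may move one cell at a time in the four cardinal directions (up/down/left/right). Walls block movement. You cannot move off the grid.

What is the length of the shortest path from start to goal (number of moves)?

BFS from (row=5, col=0) until reaching (row=2, col=2):
  Distance 0: (row=5, col=0)
  Distance 1: (row=4, col=0), (row=5, col=1)
  Distance 2: (row=3, col=0), (row=4, col=1), (row=5, col=2), (row=6, col=1)
  Distance 3: (row=2, col=0), (row=5, col=3), (row=6, col=2), (row=7, col=1)
  Distance 4: (row=1, col=0), (row=4, col=3), (row=7, col=2), (row=8, col=1)
  Distance 5: (row=3, col=3), (row=4, col=4), (row=7, col=3), (row=8, col=2)
  Distance 6: (row=2, col=3), (row=3, col=4), (row=4, col=5), (row=8, col=3)
  Distance 7: (row=2, col=2), (row=2, col=4), (row=3, col=5), (row=5, col=5), (row=8, col=4), (row=9, col=3)  <- goal reached here
One shortest path (7 moves): (row=5, col=0) -> (row=5, col=1) -> (row=5, col=2) -> (row=5, col=3) -> (row=4, col=3) -> (row=3, col=3) -> (row=2, col=3) -> (row=2, col=2)

Answer: Shortest path length: 7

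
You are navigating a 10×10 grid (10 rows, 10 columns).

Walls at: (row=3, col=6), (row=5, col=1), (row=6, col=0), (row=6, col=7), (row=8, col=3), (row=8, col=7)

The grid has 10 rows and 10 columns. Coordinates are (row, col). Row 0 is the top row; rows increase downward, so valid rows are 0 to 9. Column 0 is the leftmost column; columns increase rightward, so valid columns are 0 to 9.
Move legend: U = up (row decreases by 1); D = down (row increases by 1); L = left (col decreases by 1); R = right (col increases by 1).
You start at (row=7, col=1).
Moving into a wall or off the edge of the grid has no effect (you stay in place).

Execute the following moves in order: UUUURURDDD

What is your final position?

Answer: Final position: (row=7, col=3)

Derivation:
Start: (row=7, col=1)
  U (up): (row=7, col=1) -> (row=6, col=1)
  [×3]U (up): blocked, stay at (row=6, col=1)
  R (right): (row=6, col=1) -> (row=6, col=2)
  U (up): (row=6, col=2) -> (row=5, col=2)
  R (right): (row=5, col=2) -> (row=5, col=3)
  D (down): (row=5, col=3) -> (row=6, col=3)
  D (down): (row=6, col=3) -> (row=7, col=3)
  D (down): blocked, stay at (row=7, col=3)
Final: (row=7, col=3)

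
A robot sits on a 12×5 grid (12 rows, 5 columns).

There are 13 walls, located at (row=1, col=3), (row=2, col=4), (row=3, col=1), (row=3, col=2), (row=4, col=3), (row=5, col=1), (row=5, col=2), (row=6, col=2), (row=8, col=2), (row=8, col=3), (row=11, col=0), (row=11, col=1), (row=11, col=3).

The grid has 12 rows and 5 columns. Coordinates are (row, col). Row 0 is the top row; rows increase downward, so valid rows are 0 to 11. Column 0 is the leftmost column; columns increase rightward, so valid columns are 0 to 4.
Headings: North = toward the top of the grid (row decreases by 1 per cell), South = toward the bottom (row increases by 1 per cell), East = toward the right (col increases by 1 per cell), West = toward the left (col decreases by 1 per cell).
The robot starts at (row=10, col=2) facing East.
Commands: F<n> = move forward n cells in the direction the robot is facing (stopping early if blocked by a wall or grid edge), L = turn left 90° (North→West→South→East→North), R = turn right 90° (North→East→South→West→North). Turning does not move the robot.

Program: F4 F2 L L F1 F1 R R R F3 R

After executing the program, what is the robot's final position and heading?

Start: (row=10, col=2), facing East
  F4: move forward 2/4 (blocked), now at (row=10, col=4)
  F2: move forward 0/2 (blocked), now at (row=10, col=4)
  L: turn left, now facing North
  L: turn left, now facing West
  F1: move forward 1, now at (row=10, col=3)
  F1: move forward 1, now at (row=10, col=2)
  R: turn right, now facing North
  R: turn right, now facing East
  R: turn right, now facing South
  F3: move forward 1/3 (blocked), now at (row=11, col=2)
  R: turn right, now facing West
Final: (row=11, col=2), facing West

Answer: Final position: (row=11, col=2), facing West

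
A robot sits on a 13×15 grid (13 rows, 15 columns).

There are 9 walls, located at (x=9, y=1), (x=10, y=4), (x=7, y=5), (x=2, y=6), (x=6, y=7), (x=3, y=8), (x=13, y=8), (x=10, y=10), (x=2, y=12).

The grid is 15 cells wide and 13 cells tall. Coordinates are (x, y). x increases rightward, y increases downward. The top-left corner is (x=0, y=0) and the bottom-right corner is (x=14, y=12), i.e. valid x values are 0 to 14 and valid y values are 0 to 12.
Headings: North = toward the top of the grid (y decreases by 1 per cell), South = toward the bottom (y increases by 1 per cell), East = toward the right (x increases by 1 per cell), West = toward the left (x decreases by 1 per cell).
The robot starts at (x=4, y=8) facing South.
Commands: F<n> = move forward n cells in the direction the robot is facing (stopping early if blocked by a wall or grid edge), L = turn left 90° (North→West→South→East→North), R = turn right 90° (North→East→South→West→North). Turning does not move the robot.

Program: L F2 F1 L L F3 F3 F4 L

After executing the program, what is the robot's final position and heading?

Start: (x=4, y=8), facing South
  L: turn left, now facing East
  F2: move forward 2, now at (x=6, y=8)
  F1: move forward 1, now at (x=7, y=8)
  L: turn left, now facing North
  L: turn left, now facing West
  F3: move forward 3, now at (x=4, y=8)
  F3: move forward 0/3 (blocked), now at (x=4, y=8)
  F4: move forward 0/4 (blocked), now at (x=4, y=8)
  L: turn left, now facing South
Final: (x=4, y=8), facing South

Answer: Final position: (x=4, y=8), facing South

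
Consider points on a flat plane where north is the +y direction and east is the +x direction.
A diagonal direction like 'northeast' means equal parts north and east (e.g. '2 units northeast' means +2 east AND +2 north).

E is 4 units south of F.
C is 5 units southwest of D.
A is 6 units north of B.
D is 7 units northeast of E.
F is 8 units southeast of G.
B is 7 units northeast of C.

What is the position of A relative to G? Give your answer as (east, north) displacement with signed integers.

Answer: A is at (east=17, north=3) relative to G.

Derivation:
Place G at the origin (east=0, north=0).
  F is 8 units southeast of G: delta (east=+8, north=-8); F at (east=8, north=-8).
  E is 4 units south of F: delta (east=+0, north=-4); E at (east=8, north=-12).
  D is 7 units northeast of E: delta (east=+7, north=+7); D at (east=15, north=-5).
  C is 5 units southwest of D: delta (east=-5, north=-5); C at (east=10, north=-10).
  B is 7 units northeast of C: delta (east=+7, north=+7); B at (east=17, north=-3).
  A is 6 units north of B: delta (east=+0, north=+6); A at (east=17, north=3).
Therefore A relative to G: (east=17, north=3).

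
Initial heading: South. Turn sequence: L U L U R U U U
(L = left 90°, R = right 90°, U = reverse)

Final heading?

Start: South
  L (left (90° counter-clockwise)) -> East
  U (U-turn (180°)) -> West
  L (left (90° counter-clockwise)) -> South
  U (U-turn (180°)) -> North
  R (right (90° clockwise)) -> East
  U (U-turn (180°)) -> West
  U (U-turn (180°)) -> East
  U (U-turn (180°)) -> West
Final: West

Answer: Final heading: West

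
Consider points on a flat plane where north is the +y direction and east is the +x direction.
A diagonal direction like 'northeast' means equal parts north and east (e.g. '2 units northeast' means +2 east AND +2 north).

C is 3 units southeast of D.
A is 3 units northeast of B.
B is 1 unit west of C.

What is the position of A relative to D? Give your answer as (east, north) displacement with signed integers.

Answer: A is at (east=5, north=0) relative to D.

Derivation:
Place D at the origin (east=0, north=0).
  C is 3 units southeast of D: delta (east=+3, north=-3); C at (east=3, north=-3).
  B is 1 unit west of C: delta (east=-1, north=+0); B at (east=2, north=-3).
  A is 3 units northeast of B: delta (east=+3, north=+3); A at (east=5, north=0).
Therefore A relative to D: (east=5, north=0).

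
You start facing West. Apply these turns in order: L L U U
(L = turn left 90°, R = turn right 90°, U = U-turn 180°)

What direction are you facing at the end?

Start: West
  L (left (90° counter-clockwise)) -> South
  L (left (90° counter-clockwise)) -> East
  U (U-turn (180°)) -> West
  U (U-turn (180°)) -> East
Final: East

Answer: Final heading: East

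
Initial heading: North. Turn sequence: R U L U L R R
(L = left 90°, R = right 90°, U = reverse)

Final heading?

Start: North
  R (right (90° clockwise)) -> East
  U (U-turn (180°)) -> West
  L (left (90° counter-clockwise)) -> South
  U (U-turn (180°)) -> North
  L (left (90° counter-clockwise)) -> West
  R (right (90° clockwise)) -> North
  R (right (90° clockwise)) -> East
Final: East

Answer: Final heading: East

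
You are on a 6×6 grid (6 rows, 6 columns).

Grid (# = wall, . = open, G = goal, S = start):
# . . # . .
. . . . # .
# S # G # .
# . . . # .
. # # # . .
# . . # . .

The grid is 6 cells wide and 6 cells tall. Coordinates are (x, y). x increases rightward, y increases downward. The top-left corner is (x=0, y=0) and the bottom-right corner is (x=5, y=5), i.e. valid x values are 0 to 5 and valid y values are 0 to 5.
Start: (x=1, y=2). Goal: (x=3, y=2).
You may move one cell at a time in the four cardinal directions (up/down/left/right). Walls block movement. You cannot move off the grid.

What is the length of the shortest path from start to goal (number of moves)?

Answer: Shortest path length: 4

Derivation:
BFS from (x=1, y=2) until reaching (x=3, y=2):
  Distance 0: (x=1, y=2)
  Distance 1: (x=1, y=1), (x=1, y=3)
  Distance 2: (x=1, y=0), (x=0, y=1), (x=2, y=1), (x=2, y=3)
  Distance 3: (x=2, y=0), (x=3, y=1), (x=3, y=3)
  Distance 4: (x=3, y=2)  <- goal reached here
One shortest path (4 moves): (x=1, y=2) -> (x=1, y=1) -> (x=2, y=1) -> (x=3, y=1) -> (x=3, y=2)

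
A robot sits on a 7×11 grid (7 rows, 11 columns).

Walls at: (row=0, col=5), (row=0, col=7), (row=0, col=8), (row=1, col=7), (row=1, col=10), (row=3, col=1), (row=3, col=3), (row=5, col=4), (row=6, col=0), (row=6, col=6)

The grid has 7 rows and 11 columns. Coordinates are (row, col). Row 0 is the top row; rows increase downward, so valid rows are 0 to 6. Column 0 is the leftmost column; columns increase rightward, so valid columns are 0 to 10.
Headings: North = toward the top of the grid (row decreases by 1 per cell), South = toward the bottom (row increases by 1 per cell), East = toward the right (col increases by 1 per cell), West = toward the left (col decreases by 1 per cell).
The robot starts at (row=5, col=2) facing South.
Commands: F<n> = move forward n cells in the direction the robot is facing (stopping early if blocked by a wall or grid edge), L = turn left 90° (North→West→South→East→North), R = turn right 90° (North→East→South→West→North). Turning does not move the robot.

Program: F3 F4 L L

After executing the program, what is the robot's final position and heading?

Answer: Final position: (row=6, col=2), facing North

Derivation:
Start: (row=5, col=2), facing South
  F3: move forward 1/3 (blocked), now at (row=6, col=2)
  F4: move forward 0/4 (blocked), now at (row=6, col=2)
  L: turn left, now facing East
  L: turn left, now facing North
Final: (row=6, col=2), facing North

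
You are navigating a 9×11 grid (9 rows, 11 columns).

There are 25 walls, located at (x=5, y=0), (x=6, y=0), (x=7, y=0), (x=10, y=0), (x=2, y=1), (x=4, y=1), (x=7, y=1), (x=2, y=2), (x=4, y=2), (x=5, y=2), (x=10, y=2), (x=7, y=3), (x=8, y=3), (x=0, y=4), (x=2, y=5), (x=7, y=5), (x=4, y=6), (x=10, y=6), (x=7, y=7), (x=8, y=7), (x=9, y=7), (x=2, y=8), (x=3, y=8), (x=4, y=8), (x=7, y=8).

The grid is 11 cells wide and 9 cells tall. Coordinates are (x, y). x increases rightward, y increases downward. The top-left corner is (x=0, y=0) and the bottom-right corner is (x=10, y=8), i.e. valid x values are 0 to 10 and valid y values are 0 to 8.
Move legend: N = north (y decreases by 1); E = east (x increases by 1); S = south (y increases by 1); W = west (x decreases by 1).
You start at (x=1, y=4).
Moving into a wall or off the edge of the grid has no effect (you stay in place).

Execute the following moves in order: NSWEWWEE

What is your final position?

Answer: Final position: (x=3, y=4)

Derivation:
Start: (x=1, y=4)
  N (north): (x=1, y=4) -> (x=1, y=3)
  S (south): (x=1, y=3) -> (x=1, y=4)
  W (west): blocked, stay at (x=1, y=4)
  E (east): (x=1, y=4) -> (x=2, y=4)
  W (west): (x=2, y=4) -> (x=1, y=4)
  W (west): blocked, stay at (x=1, y=4)
  E (east): (x=1, y=4) -> (x=2, y=4)
  E (east): (x=2, y=4) -> (x=3, y=4)
Final: (x=3, y=4)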